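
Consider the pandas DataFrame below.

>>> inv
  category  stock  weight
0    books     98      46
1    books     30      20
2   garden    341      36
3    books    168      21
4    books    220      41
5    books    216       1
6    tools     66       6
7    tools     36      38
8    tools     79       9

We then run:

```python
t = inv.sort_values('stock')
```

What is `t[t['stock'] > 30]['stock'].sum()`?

1224

sort by stock:
  category  stock  weight
1    books     30      20
7    tools     36      38
6    tools     66       6
8    tools     79       9
0    books     98      46
3    books    168      21
5    books    216       1
4    books    220      41
2   garden    341      36
filter rows where stock > 30:
  category  stock  weight
7    tools     36      38
6    tools     66       6
8    tools     79       9
0    books     98      46
3    books    168      21
5    books    216       1
4    books    220      41
2   garden    341      36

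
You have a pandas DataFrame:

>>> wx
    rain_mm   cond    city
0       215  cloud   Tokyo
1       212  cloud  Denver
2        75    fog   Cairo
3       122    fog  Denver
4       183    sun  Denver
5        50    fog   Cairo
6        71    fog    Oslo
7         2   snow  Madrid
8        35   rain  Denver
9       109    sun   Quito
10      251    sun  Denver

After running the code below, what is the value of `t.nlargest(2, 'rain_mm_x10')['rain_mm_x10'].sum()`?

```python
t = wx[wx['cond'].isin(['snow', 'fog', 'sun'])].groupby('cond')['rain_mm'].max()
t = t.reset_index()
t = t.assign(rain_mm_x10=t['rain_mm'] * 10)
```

3730

filter rows where cond in ['snow', 'fog', 'sun']:
    rain_mm  cond    city
2        75   fog   Cairo
3       122   fog  Denver
4       183   sun  Denver
5        50   fog   Cairo
6        71   fog    Oslo
7         2  snow  Madrid
9       109   sun   Quito
10      251   sun  Denver
group by cond, max of rain_mm:
cond
fog     122
snow      2
sun     251
Name: rain_mm, dtype: int64
reset_index():
   cond  rain_mm
0   fog      122
1  snow        2
2   sun      251
add column rain_mm_x10 = t['rain_mm'] * 10:
   cond  rain_mm  rain_mm_x10
0   fog      122         1220
1  snow        2           20
2   sun      251         2510
take 2 rows with largest rain_mm_x10:
  cond  rain_mm  rain_mm_x10
2  sun      251         2510
0  fog      122         1220
sum of column 'rain_mm_x10' → 3730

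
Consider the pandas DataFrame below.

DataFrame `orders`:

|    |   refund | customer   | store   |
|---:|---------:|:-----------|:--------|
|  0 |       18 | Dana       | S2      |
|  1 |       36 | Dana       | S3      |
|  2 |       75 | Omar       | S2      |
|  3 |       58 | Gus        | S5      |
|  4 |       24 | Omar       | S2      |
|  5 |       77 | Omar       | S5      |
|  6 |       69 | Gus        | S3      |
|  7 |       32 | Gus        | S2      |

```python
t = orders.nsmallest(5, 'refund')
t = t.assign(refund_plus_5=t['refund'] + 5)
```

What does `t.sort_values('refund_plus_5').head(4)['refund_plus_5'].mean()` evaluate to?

32.5

take 5 rows with smallest refund:
   refund customer store
0      18     Dana    S2
4      24     Omar    S2
7      32      Gus    S2
1      36     Dana    S3
3      58      Gus    S5
add column refund_plus_5 = t['refund'] + 5:
   refund customer store  refund_plus_5
0      18     Dana    S2             23
4      24     Omar    S2             29
7      32      Gus    S2             37
1      36     Dana    S3             41
3      58      Gus    S5             63
sort by refund_plus_5:
   refund customer store  refund_plus_5
0      18     Dana    S2             23
4      24     Omar    S2             29
7      32      Gus    S2             37
1      36     Dana    S3             41
3      58      Gus    S5             63
take first 4 rows:
   refund customer store  refund_plus_5
0      18     Dana    S2             23
4      24     Omar    S2             29
7      32      Gus    S2             37
1      36     Dana    S3             41
Reading off the mean of column 'refund_plus_5', we get 32.5.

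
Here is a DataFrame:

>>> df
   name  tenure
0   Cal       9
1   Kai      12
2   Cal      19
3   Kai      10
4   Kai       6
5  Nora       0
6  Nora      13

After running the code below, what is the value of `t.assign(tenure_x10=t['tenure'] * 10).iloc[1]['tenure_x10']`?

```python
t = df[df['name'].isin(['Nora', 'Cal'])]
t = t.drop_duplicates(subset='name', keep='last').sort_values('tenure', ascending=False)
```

130

filter rows where name in ['Nora', 'Cal']:
   name  tenure
0   Cal       9
2   Cal      19
5  Nora       0
6  Nora      13
drop duplicate name (keep=last):
   name  tenure
2   Cal      19
6  Nora      13
sort by tenure descending:
   name  tenure
2   Cal      19
6  Nora      13
add column tenure_x10 = t['tenure'] * 10:
   name  tenure  tenure_x10
2   Cal      19         190
6  Nora      13         130
Hence 130.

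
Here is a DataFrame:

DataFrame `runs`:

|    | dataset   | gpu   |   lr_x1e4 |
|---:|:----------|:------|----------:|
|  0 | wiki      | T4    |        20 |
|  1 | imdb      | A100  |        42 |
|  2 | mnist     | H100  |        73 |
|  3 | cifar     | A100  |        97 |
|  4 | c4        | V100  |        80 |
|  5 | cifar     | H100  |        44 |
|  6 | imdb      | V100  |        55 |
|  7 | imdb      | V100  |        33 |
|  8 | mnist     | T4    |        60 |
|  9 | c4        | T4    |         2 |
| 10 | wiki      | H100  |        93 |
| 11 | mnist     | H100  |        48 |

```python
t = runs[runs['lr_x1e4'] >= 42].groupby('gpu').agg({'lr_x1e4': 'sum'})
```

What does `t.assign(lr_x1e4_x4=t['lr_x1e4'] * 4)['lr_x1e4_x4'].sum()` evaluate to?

filter rows where lr_x1e4 >= 42:
   dataset   gpu  lr_x1e4
1     imdb  A100       42
2    mnist  H100       73
3    cifar  A100       97
4       c4  V100       80
5    cifar  H100       44
6     imdb  V100       55
8    mnist    T4       60
10    wiki  H100       93
11   mnist  H100       48
group by gpu, sum of lr_x1e4:
      lr_x1e4
gpu          
A100      139
H100      258
T4         60
V100      135
add column lr_x1e4_x4 = t['lr_x1e4'] * 4:
      lr_x1e4  lr_x1e4_x4
gpu                      
A100      139         556
H100      258        1032
T4         60         240
V100      135         540
Hence 2368.

2368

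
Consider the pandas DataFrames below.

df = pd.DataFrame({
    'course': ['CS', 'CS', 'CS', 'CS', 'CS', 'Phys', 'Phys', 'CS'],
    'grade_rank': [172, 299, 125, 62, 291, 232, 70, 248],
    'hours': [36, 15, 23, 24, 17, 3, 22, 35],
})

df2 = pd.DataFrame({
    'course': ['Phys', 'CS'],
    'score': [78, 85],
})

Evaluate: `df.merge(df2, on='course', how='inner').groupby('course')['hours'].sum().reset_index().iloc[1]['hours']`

merge on 'course' (how='inner') → 8 rows:
  course  grade_rank  hours  score
0     CS         172     36     85
1     CS         299     15     85
2     CS         125     23     85
3     CS          62     24     85
4     CS         291     17     85
5   Phys         232      3     78
6   Phys          70     22     78
7     CS         248     35     85
group by course, sum of hours:
course
CS      150
Phys     25
Name: hours, dtype: int64
reset_index():
  course  hours
0     CS    150
1   Phys     25
Hence 25.

25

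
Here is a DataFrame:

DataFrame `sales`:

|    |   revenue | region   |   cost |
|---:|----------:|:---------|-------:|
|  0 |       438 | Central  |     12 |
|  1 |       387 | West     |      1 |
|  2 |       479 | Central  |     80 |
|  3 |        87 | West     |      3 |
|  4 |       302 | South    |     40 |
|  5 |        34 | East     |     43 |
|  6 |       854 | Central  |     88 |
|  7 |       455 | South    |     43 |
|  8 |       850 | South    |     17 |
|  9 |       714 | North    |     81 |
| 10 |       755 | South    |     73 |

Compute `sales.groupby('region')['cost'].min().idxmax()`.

group by region, min of cost:
region
Central    12
East       43
North      81
South      17
West        1
Name: cost, dtype: int64

North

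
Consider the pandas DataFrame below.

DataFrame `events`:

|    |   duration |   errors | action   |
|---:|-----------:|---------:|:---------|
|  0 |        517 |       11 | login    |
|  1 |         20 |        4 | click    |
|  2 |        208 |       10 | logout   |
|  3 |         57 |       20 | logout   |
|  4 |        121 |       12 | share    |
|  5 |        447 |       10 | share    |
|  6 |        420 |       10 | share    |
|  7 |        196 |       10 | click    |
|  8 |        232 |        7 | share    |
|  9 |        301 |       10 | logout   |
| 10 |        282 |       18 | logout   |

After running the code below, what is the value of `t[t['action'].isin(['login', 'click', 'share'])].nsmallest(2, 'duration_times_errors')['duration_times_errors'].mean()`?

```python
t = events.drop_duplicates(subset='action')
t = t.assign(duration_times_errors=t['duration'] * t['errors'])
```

766.0

drop duplicate action (keep=first):
   duration  errors  action
0       517      11   login
1        20       4   click
2       208      10  logout
4       121      12   share
add column duration_times_errors = t['duration'] * t['errors']:
   duration  errors  action  duration_times_errors
0       517      11   login                   5687
1        20       4   click                     80
2       208      10  logout                   2080
4       121      12   share                   1452
filter rows where action in ['login', 'click', 'share']:
   duration  errors action  duration_times_errors
0       517      11  login                   5687
1        20       4  click                     80
4       121      12  share                   1452
take 2 rows with smallest duration_times_errors:
   duration  errors action  duration_times_errors
1        20       4  click                     80
4       121      12  share                   1452
Finally, mean of column 'duration_times_errors' = 766.0.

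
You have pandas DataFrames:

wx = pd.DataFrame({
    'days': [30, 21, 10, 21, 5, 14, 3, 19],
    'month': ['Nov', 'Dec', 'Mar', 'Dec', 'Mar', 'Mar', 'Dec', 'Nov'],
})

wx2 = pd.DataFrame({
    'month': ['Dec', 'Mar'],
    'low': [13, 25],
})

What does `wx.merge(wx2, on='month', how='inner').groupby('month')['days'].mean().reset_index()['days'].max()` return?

merge on 'month' (how='inner') → 6 rows:
   days month  low
0    21   Dec   13
1    10   Mar   25
2    21   Dec   13
3     5   Mar   25
4    14   Mar   25
5     3   Dec   13
group by month, mean of days:
month
Dec    15.000000
Mar     9.666667
Name: days, dtype: float64
reset_index():
  month       days
0   Dec  15.000000
1   Mar   9.666667
Reading off the max of column 'days', we get 15.0.

15.0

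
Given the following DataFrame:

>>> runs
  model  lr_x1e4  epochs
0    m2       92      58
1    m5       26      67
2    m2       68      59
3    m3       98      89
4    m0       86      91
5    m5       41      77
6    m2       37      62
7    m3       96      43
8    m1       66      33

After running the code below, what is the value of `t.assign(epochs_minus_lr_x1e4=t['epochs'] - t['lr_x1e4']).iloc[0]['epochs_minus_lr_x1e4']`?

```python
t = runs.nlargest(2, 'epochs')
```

5

take 2 rows with largest epochs:
  model  lr_x1e4  epochs
4    m0       86      91
3    m3       98      89
add column epochs_minus_lr_x1e4 = t['epochs'] - t['lr_x1e4']:
  model  lr_x1e4  epochs  epochs_minus_lr_x1e4
4    m0       86      91                     5
3    m3       98      89                    -9
Then the value at position 0, column 'epochs_minus_lr_x1e4': 5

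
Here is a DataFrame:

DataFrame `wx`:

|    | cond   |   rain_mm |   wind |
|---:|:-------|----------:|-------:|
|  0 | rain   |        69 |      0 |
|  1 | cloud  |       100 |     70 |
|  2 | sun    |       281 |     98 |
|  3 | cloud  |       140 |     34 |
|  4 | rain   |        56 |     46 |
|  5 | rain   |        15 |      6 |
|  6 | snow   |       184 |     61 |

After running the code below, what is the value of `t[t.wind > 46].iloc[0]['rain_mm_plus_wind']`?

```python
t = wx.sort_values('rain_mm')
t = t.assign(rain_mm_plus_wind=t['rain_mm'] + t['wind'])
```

sort by rain_mm:
    cond  rain_mm  wind
5   rain       15     6
4   rain       56    46
0   rain       69     0
1  cloud      100    70
3  cloud      140    34
6   snow      184    61
2    sun      281    98
add column rain_mm_plus_wind = t['rain_mm'] + t['wind']:
    cond  rain_mm  wind  rain_mm_plus_wind
5   rain       15     6                 21
4   rain       56    46                102
0   rain       69     0                 69
1  cloud      100    70                170
3  cloud      140    34                174
6   snow      184    61                245
2    sun      281    98                379
filter rows where wind > 46:
    cond  rain_mm  wind  rain_mm_plus_wind
1  cloud      100    70                170
6   snow      184    61                245
2    sun      281    98                379
Finally, value at position 0, column 'rain_mm_plus_wind' = 170.

170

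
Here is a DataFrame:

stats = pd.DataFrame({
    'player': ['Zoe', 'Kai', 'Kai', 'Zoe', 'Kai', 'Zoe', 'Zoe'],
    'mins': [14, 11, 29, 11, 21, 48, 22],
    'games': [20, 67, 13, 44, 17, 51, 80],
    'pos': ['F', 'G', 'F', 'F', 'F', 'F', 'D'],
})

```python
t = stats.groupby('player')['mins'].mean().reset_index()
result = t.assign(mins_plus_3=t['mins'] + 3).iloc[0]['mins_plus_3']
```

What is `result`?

23.3333333333

group by player, mean of mins:
player
Kai    20.333333
Zoe    23.750000
Name: mins, dtype: float64
reset_index():
  player       mins
0    Kai  20.333333
1    Zoe  23.750000
add column mins_plus_3 = t['mins'] + 3:
  player       mins  mins_plus_3
0    Kai  20.333333    23.333333
1    Zoe  23.750000    26.750000
Finally, value at position 0, column 'mins_plus_3' = 23.3333333333.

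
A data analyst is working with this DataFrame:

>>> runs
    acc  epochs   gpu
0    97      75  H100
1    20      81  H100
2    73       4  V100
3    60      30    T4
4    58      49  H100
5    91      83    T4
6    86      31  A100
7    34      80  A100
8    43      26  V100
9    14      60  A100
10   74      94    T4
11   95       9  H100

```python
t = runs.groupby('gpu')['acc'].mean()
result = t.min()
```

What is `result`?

44.6666666667

group by gpu, mean of acc:
gpu
A100    44.666667
H100    67.500000
T4      75.000000
V100    58.000000
Name: acc, dtype: float64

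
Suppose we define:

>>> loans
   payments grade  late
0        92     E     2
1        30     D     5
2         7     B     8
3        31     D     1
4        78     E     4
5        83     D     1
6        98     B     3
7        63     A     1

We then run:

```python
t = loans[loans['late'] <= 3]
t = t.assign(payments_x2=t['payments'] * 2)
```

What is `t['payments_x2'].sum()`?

filter rows where late <= 3:
   payments grade  late
0        92     E     2
3        31     D     1
5        83     D     1
6        98     B     3
7        63     A     1
add column payments_x2 = t['payments'] * 2:
   payments grade  late  payments_x2
0        92     E     2          184
3        31     D     1           62
5        83     D     1          166
6        98     B     3          196
7        63     A     1          126
So sum() = 734.

734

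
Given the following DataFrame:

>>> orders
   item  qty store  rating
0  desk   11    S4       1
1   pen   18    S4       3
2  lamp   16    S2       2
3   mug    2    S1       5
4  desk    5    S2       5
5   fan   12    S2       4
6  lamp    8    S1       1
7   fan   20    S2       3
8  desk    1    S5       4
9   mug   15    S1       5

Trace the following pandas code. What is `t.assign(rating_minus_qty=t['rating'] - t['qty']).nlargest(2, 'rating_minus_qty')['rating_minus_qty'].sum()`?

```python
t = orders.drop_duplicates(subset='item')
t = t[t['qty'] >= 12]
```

-22

drop duplicate item (keep=first):
   item  qty store  rating
0  desk   11    S4       1
1   pen   18    S4       3
2  lamp   16    S2       2
3   mug    2    S1       5
5   fan   12    S2       4
filter rows where qty >= 12:
   item  qty store  rating
1   pen   18    S4       3
2  lamp   16    S2       2
5   fan   12    S2       4
add column rating_minus_qty = t['rating'] - t['qty']:
   item  qty store  rating  rating_minus_qty
1   pen   18    S4       3               -15
2  lamp   16    S2       2               -14
5   fan   12    S2       4                -8
take 2 rows with largest rating_minus_qty:
   item  qty store  rating  rating_minus_qty
5   fan   12    S2       4                -8
2  lamp   16    S2       2               -14
The sum of column 'rating_minus_qty' is -22.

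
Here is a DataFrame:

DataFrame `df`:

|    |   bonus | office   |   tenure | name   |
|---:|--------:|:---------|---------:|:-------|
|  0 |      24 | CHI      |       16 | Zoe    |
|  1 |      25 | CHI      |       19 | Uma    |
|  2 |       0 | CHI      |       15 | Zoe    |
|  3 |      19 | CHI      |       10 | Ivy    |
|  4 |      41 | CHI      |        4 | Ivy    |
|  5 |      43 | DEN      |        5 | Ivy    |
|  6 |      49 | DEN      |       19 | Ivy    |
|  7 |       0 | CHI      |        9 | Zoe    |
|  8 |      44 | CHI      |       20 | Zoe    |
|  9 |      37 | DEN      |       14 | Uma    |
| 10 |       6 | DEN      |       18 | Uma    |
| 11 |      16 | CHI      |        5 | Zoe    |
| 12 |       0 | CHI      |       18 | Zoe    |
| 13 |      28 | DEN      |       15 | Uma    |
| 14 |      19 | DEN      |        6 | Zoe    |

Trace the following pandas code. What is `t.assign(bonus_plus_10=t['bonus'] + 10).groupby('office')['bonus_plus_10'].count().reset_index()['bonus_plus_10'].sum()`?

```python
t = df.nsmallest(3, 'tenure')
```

take 3 rows with smallest tenure:
    bonus office  tenure name
4      41    CHI       4  Ivy
5      43    DEN       5  Ivy
11     16    CHI       5  Zoe
add column bonus_plus_10 = t['bonus'] + 10:
    bonus office  tenure name  bonus_plus_10
4      41    CHI       4  Ivy             51
5      43    DEN       5  Ivy             53
11     16    CHI       5  Zoe             26
group by office, count of bonus_plus_10:
office
CHI    2
DEN    1
Name: bonus_plus_10, dtype: int64
reset_index():
  office  bonus_plus_10
0    CHI              2
1    DEN              1
Hence 3.

3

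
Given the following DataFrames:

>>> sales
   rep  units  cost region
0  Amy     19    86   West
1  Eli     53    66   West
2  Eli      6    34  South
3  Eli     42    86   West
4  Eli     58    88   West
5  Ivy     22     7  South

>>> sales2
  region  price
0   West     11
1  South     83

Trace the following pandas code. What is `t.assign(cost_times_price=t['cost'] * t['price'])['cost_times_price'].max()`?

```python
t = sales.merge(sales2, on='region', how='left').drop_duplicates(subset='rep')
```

merge on 'region' (how='left') → 6 rows:
   rep  units  cost region  price
0  Amy     19    86   West     11
1  Eli     53    66   West     11
2  Eli      6    34  South     83
3  Eli     42    86   West     11
4  Eli     58    88   West     11
5  Ivy     22     7  South     83
drop duplicate rep (keep=first):
   rep  units  cost region  price
0  Amy     19    86   West     11
1  Eli     53    66   West     11
5  Ivy     22     7  South     83
add column cost_times_price = t['cost'] * t['price']:
   rep  units  cost region  price  cost_times_price
0  Amy     19    86   West     11               946
1  Eli     53    66   West     11               726
5  Ivy     22     7  South     83               581
max of column 'cost_times_price' → 946

946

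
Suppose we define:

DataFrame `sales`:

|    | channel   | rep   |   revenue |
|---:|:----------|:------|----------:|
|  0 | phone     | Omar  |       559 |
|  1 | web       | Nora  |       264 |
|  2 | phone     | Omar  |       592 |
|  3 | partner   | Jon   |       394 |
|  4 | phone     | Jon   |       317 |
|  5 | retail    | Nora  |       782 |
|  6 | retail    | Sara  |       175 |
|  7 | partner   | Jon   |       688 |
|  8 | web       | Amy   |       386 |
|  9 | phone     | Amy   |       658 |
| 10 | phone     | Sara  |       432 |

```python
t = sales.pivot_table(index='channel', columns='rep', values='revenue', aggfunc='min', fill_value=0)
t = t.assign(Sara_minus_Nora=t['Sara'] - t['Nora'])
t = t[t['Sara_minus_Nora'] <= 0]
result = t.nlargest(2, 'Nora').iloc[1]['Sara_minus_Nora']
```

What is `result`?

-264

pivot: rows=channel, cols=rep, min(revenue):
rep      Amy  Jon  Nora  Omar  Sara
channel                            
partner    0  394     0     0     0
phone    658  317     0   559   432
retail     0    0   782     0   175
web      386    0   264     0     0
add column Sara_minus_Nora = t['Sara'] - t['Nora']:
rep      Amy  Jon  Nora  Omar  Sara  Sara_minus_Nora
channel                                             
partner    0  394     0     0     0                0
phone    658  317     0   559   432              432
retail     0    0   782     0   175             -607
web      386    0   264     0     0             -264
filter rows where Sara_minus_Nora <= 0:
rep      Amy  Jon  Nora  Omar  Sara  Sara_minus_Nora
channel                                             
partner    0  394     0     0     0                0
retail     0    0   782     0   175             -607
web      386    0   264     0     0             -264
take 2 rows with largest Nora:
rep      Amy  Jon  Nora  Omar  Sara  Sara_minus_Nora
channel                                             
retail     0    0   782     0   175             -607
web      386    0   264     0     0             -264
Finally, value at position 1, column 'Sara_minus_Nora' = -264.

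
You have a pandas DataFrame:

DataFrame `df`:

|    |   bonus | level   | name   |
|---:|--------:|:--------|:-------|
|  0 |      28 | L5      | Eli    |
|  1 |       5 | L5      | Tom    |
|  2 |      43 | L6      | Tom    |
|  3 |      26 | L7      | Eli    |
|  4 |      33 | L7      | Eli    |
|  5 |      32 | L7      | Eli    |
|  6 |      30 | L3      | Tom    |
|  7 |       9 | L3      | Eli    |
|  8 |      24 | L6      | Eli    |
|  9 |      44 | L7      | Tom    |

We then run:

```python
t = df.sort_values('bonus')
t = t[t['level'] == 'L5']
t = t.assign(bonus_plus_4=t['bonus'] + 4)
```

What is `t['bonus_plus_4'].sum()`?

41

sort by bonus:
   bonus level name
1      5    L5  Tom
7      9    L3  Eli
8     24    L6  Eli
3     26    L7  Eli
0     28    L5  Eli
6     30    L3  Tom
5     32    L7  Eli
4     33    L7  Eli
2     43    L6  Tom
9     44    L7  Tom
filter rows where level == 'L5':
   bonus level name
1      5    L5  Tom
0     28    L5  Eli
add column bonus_plus_4 = t['bonus'] + 4:
   bonus level name  bonus_plus_4
1      5    L5  Tom             9
0     28    L5  Eli            32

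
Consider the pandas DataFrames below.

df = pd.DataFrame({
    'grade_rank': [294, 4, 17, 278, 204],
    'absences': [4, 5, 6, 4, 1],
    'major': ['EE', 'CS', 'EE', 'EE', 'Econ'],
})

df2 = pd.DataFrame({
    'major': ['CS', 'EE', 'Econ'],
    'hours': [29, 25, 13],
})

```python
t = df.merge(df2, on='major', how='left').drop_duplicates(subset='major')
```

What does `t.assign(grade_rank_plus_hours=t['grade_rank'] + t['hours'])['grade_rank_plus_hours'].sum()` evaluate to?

569

merge on 'major' (how='left') → 5 rows:
   grade_rank  absences major  hours
0         294         4    EE     25
1           4         5    CS     29
2          17         6    EE     25
3         278         4    EE     25
4         204         1  Econ     13
drop duplicate major (keep=first):
   grade_rank  absences major  hours
0         294         4    EE     25
1           4         5    CS     29
4         204         1  Econ     13
add column grade_rank_plus_hours = t['grade_rank'] + t['hours']:
   grade_rank  absences major  hours  grade_rank_plus_hours
0         294         4    EE     25                    319
1           4         5    CS     29                     33
4         204         1  Econ     13                    217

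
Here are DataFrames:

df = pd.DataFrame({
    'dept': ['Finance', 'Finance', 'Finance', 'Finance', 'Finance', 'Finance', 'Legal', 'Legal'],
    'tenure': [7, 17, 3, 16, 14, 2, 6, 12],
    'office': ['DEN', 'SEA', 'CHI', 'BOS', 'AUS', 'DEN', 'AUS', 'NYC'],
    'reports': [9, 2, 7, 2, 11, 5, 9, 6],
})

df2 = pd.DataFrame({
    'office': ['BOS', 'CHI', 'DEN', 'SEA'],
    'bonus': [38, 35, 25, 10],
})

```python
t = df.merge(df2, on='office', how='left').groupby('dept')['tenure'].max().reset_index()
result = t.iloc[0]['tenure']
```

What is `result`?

merge on 'office' (how='left') → 8 rows:
      dept  tenure office  reports  bonus
0  Finance       7    DEN        9   25.0
1  Finance      17    SEA        2   10.0
2  Finance       3    CHI        7   35.0
3  Finance      16    BOS        2   38.0
4  Finance      14    AUS       11    NaN
5  Finance       2    DEN        5   25.0
6    Legal       6    AUS        9    NaN
7    Legal      12    NYC        6    NaN
group by dept, max of tenure:
dept
Finance    17
Legal      12
Name: tenure, dtype: int64
reset_index():
      dept  tenure
0  Finance      17
1    Legal      12
So iloc[0]['tenure'] = 17.

17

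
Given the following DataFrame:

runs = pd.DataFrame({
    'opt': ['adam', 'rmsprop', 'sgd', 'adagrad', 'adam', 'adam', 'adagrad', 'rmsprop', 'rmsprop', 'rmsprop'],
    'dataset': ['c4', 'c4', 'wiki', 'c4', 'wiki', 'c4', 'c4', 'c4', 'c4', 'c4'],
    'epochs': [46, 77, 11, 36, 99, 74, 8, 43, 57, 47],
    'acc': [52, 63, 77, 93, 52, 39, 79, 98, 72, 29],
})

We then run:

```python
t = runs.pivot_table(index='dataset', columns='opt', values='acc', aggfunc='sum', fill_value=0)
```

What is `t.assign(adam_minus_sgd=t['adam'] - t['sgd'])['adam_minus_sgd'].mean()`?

33.0

pivot: rows=dataset, cols=opt, sum(acc):
opt      adagrad  adam  rmsprop  sgd
dataset                             
c4           172    91      262    0
wiki           0    52        0   77
add column adam_minus_sgd = t['adam'] - t['sgd']:
opt      adagrad  adam  rmsprop  sgd  adam_minus_sgd
dataset                                             
c4           172    91      262    0              91
wiki           0    52        0   77             -25
Reading off the mean of column 'adam_minus_sgd', we get 33.0.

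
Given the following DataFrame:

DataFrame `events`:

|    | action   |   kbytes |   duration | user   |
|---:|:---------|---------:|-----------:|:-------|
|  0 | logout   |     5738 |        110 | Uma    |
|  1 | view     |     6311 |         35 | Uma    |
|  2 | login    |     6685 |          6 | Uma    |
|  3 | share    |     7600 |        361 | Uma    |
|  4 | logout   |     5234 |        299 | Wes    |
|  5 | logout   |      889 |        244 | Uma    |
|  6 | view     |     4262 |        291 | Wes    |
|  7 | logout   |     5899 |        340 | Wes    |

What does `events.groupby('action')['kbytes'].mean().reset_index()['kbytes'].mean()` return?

group by action, mean of kbytes:
action
login     6685.0
logout    4440.0
share     7600.0
view      5286.5
Name: kbytes, dtype: float64
reset_index():
   action  kbytes
0   login  6685.0
1  logout  4440.0
2   share  7600.0
3    view  5286.5

6002.875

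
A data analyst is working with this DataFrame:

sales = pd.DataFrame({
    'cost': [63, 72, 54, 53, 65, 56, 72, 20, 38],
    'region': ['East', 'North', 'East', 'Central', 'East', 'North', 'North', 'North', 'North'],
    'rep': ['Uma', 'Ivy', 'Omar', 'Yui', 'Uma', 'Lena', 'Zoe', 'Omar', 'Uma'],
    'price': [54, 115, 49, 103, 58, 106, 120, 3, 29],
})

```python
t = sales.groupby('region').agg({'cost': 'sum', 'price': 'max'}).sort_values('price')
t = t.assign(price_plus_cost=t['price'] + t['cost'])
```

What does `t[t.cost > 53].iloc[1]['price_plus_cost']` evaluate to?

378

group by region: sum(cost), max(price):
         cost  price
region              
Central    53    103
East      182     58
North     258    120
sort by price:
         cost  price
region              
East      182     58
Central    53    103
North     258    120
add column price_plus_cost = t['price'] + t['cost']:
         cost  price  price_plus_cost
region                               
East      182     58              240
Central    53    103              156
North     258    120              378
filter rows where cost > 53:
        cost  price  price_plus_cost
region                              
East     182     58              240
North    258    120              378
Then the value at position 1, column 'price_plus_cost': 378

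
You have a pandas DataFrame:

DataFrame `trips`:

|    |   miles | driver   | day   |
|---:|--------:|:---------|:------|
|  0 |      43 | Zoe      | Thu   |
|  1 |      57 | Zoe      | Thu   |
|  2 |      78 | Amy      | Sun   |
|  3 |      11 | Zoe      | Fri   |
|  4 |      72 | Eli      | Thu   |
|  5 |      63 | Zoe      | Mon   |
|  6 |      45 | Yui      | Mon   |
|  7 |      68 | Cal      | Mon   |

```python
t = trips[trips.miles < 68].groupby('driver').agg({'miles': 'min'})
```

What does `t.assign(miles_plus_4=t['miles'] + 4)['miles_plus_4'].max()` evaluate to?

49

filter rows where miles < 68:
   miles driver  day
0     43    Zoe  Thu
1     57    Zoe  Thu
3     11    Zoe  Fri
5     63    Zoe  Mon
6     45    Yui  Mon
group by driver, min of miles:
        miles
driver       
Yui        45
Zoe        11
add column miles_plus_4 = t['miles'] + 4:
        miles  miles_plus_4
driver                     
Yui        45            49
Zoe        11            15
Taking the max of column 'miles_plus_4' gives 49.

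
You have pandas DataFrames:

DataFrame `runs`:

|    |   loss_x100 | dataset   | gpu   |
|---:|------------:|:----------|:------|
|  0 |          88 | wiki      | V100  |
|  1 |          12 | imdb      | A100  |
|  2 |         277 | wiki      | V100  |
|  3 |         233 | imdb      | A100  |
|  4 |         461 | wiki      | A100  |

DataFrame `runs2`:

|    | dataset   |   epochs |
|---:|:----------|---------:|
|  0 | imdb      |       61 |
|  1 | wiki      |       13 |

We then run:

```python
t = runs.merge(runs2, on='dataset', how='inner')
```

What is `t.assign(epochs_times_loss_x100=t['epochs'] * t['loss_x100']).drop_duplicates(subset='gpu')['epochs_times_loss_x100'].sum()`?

merge on 'dataset' (how='inner') → 5 rows:
   loss_x100 dataset   gpu  epochs
0         88    wiki  V100      13
1         12    imdb  A100      61
2        277    wiki  V100      13
3        233    imdb  A100      61
4        461    wiki  A100      13
add column epochs_times_loss_x100 = t['epochs'] * t['loss_x100']:
   loss_x100 dataset   gpu  epochs  epochs_times_loss_x100
0         88    wiki  V100      13                    1144
1         12    imdb  A100      61                     732
2        277    wiki  V100      13                    3601
3        233    imdb  A100      61                   14213
4        461    wiki  A100      13                    5993
drop duplicate gpu (keep=first):
   loss_x100 dataset   gpu  epochs  epochs_times_loss_x100
0         88    wiki  V100      13                    1144
1         12    imdb  A100      61                     732
Reading off the sum of column 'epochs_times_loss_x100', we get 1876.

1876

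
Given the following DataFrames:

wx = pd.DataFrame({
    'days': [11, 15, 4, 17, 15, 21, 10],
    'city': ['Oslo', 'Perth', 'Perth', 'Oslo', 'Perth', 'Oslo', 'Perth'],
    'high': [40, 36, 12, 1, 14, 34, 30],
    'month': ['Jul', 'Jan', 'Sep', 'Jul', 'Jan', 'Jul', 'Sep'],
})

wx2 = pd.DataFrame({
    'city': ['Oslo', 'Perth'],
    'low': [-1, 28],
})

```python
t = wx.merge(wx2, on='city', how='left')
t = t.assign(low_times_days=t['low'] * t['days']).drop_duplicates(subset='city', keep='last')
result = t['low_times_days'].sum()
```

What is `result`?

259

merge on 'city' (how='left') → 7 rows:
   days   city  high month  low
0    11   Oslo    40   Jul   -1
1    15  Perth    36   Jan   28
2     4  Perth    12   Sep   28
3    17   Oslo     1   Jul   -1
4    15  Perth    14   Jan   28
5    21   Oslo    34   Jul   -1
6    10  Perth    30   Sep   28
add column low_times_days = t['low'] * t['days']:
   days   city  high month  low  low_times_days
0    11   Oslo    40   Jul   -1             -11
1    15  Perth    36   Jan   28             420
2     4  Perth    12   Sep   28             112
3    17   Oslo     1   Jul   -1             -17
4    15  Perth    14   Jan   28             420
5    21   Oslo    34   Jul   -1             -21
6    10  Perth    30   Sep   28             280
drop duplicate city (keep=last):
   days   city  high month  low  low_times_days
5    21   Oslo    34   Jul   -1             -21
6    10  Perth    30   Sep   28             280
The sum of column 'low_times_days' is 259.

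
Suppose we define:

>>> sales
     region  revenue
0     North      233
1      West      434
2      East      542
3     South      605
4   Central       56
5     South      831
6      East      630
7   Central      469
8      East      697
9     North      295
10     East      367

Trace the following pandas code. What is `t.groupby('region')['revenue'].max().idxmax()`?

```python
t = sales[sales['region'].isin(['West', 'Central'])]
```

Central

filter rows where region in ['West', 'Central']:
    region  revenue
1     West      434
4  Central       56
7  Central      469
group by region, max of revenue:
region
Central    469
West       434
Name: revenue, dtype: int64
Taking the label with the largest value gives Central.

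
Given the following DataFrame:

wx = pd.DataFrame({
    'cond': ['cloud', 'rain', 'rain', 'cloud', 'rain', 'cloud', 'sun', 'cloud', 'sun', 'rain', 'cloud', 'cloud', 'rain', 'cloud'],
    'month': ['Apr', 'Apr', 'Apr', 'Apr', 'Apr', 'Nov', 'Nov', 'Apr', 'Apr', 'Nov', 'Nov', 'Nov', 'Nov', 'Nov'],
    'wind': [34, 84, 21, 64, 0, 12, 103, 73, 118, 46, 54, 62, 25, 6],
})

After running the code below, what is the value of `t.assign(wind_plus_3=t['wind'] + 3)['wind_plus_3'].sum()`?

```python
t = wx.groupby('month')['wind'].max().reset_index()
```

group by month, max of wind:
month
Apr    118
Nov    103
Name: wind, dtype: int64
reset_index():
  month  wind
0   Apr   118
1   Nov   103
add column wind_plus_3 = t['wind'] + 3:
  month  wind  wind_plus_3
0   Apr   118          121
1   Nov   103          106

227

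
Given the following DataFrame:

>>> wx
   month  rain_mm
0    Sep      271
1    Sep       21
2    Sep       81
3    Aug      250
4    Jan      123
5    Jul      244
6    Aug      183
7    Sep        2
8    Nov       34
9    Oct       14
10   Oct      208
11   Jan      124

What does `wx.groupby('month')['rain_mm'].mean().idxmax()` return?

Jul

group by month, mean of rain_mm:
month
Aug    216.50
Jan    123.50
Jul    244.00
Nov     34.00
Oct    111.00
Sep     93.75
Name: rain_mm, dtype: float64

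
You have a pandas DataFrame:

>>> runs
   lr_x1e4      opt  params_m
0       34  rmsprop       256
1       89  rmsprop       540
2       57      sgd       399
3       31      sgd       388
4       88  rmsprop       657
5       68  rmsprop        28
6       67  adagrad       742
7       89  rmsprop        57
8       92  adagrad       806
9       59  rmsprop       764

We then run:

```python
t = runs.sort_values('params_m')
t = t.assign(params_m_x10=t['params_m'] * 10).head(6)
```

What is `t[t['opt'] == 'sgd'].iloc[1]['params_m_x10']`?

3990

sort by params_m:
   lr_x1e4      opt  params_m
5       68  rmsprop        28
7       89  rmsprop        57
0       34  rmsprop       256
3       31      sgd       388
2       57      sgd       399
1       89  rmsprop       540
4       88  rmsprop       657
6       67  adagrad       742
9       59  rmsprop       764
8       92  adagrad       806
add column params_m_x10 = t['params_m'] * 10:
   lr_x1e4      opt  params_m  params_m_x10
5       68  rmsprop        28           280
7       89  rmsprop        57           570
0       34  rmsprop       256          2560
3       31      sgd       388          3880
2       57      sgd       399          3990
1       89  rmsprop       540          5400
4       88  rmsprop       657          6570
6       67  adagrad       742          7420
9       59  rmsprop       764          7640
8       92  adagrad       806          8060
take first 6 rows:
   lr_x1e4      opt  params_m  params_m_x10
5       68  rmsprop        28           280
7       89  rmsprop        57           570
0       34  rmsprop       256          2560
3       31      sgd       388          3880
2       57      sgd       399          3990
1       89  rmsprop       540          5400
filter rows where opt == 'sgd':
   lr_x1e4  opt  params_m  params_m_x10
3       31  sgd       388          3880
2       57  sgd       399          3990
The value at position 1, column 'params_m_x10' is 3990.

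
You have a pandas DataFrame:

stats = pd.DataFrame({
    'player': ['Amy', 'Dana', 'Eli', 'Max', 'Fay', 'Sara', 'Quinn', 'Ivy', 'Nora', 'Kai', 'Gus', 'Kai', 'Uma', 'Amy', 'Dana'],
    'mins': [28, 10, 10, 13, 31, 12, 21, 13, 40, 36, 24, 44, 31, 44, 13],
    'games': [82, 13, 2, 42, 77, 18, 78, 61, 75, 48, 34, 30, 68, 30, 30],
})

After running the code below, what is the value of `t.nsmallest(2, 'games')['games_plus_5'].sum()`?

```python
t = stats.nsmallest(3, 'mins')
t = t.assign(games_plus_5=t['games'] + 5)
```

25

take 3 rows with smallest mins:
  player  mins  games
1   Dana    10     13
2    Eli    10      2
5   Sara    12     18
add column games_plus_5 = t['games'] + 5:
  player  mins  games  games_plus_5
1   Dana    10     13            18
2    Eli    10      2             7
5   Sara    12     18            23
take 2 rows with smallest games:
  player  mins  games  games_plus_5
2    Eli    10      2             7
1   Dana    10     13            18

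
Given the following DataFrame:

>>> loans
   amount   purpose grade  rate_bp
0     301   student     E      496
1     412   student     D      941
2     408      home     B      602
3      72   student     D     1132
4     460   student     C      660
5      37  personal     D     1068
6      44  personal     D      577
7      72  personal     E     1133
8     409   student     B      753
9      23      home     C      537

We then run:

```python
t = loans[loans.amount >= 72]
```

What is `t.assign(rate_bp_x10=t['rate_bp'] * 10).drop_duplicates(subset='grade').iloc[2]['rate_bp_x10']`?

6020

filter rows where amount >= 72:
   amount   purpose grade  rate_bp
0     301   student     E      496
1     412   student     D      941
2     408      home     B      602
3      72   student     D     1132
4     460   student     C      660
7      72  personal     E     1133
8     409   student     B      753
add column rate_bp_x10 = t['rate_bp'] * 10:
   amount   purpose grade  rate_bp  rate_bp_x10
0     301   student     E      496         4960
1     412   student     D      941         9410
2     408      home     B      602         6020
3      72   student     D     1132        11320
4     460   student     C      660         6600
7      72  personal     E     1133        11330
8     409   student     B      753         7530
drop duplicate grade (keep=first):
   amount  purpose grade  rate_bp  rate_bp_x10
0     301  student     E      496         4960
1     412  student     D      941         9410
2     408     home     B      602         6020
4     460  student     C      660         6600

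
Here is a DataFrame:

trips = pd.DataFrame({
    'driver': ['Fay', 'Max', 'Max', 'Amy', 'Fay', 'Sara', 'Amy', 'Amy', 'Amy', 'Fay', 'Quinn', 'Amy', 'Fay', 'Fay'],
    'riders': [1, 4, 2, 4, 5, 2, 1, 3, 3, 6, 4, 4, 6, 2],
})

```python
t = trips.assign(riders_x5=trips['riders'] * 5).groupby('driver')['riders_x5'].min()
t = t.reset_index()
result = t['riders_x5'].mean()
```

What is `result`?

10.0

add column riders_x5 = trips['riders'] * 5:
   driver  riders  riders_x5
0     Fay       1          5
1     Max       4         20
2     Max       2         10
3     Amy       4         20
4     Fay       5         25
5    Sara       2         10
6     Amy       1          5
7     Amy       3         15
8     Amy       3         15
9     Fay       6         30
10  Quinn       4         20
11    Amy       4         20
12    Fay       6         30
13    Fay       2         10
group by driver, min of riders_x5:
driver
Amy       5
Fay       5
Max      10
Quinn    20
Sara     10
Name: riders_x5, dtype: int64
reset_index():
  driver  riders_x5
0    Amy          5
1    Fay          5
2    Max         10
3  Quinn         20
4   Sara         10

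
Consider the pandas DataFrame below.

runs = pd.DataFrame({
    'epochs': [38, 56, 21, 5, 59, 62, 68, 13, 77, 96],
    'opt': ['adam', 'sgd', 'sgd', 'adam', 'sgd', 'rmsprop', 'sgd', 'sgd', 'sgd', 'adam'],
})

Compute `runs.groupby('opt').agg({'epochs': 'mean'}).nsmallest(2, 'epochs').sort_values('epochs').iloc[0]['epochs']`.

46.3333333333

group by opt, mean of epochs:
            epochs
opt               
adam     46.333333
rmsprop  62.000000
sgd      49.000000
take 2 rows with smallest epochs:
         epochs
opt            
adam  46.333333
sgd   49.000000
sort by epochs:
         epochs
opt            
adam  46.333333
sgd   49.000000
So iloc[0]['epochs'] = 46.3333333333.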